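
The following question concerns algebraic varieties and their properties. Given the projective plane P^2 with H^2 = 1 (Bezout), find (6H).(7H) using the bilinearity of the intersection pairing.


Using bilinearity of the intersection pairing on the projective plane P^2:
(aH).(bH) = ab * (H.H)
We have H^2 = 1 (Bezout).
D.E = (6H).(7H) = 6*7*1
= 42*1
= 42

42


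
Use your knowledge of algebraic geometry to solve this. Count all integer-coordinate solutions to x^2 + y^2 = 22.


Systematically check integer values of x where x^2 <= 22.
For each valid x, check if 22 - x^2 is a perfect square.
Total integer solutions found: 0

0


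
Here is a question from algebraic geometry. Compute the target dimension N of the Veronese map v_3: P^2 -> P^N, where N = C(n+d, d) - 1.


The Veronese embedding v_d: P^n -> P^N maps each point to all
degree-d monomials in n+1 homogeneous coordinates.
N = C(n+d, d) - 1
N = C(2+3, 3) - 1
N = C(5, 3) - 1
C(5, 3) = 10
N = 10 - 1 = 9

9


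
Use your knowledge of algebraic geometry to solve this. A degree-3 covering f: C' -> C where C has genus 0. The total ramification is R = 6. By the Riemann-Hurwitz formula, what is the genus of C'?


Riemann-Hurwitz formula: 2g' - 2 = d(2g - 2) + R
Given: d = 3, g = 0, R = 6
2g' - 2 = 3*(2*0 - 2) + 6
2g' - 2 = 3*(-2) + 6
2g' - 2 = -6 + 6 = 0
2g' = 2
g' = 1

1


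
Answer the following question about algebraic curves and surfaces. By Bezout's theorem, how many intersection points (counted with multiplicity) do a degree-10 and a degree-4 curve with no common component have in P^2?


Bezout's theorem states the intersection count equals the product of degrees.
Intersection count = 10 * 4 = 40

40


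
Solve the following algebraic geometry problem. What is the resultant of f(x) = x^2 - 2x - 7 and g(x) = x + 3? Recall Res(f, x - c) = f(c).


For Res(f, x - c), we evaluate f at x = c.
f(-3) = (-3)^2 - 2*(-3) - 7
= 9 + 6 - 7
= 15 - 7 = 8
Res(f, g) = 8

8


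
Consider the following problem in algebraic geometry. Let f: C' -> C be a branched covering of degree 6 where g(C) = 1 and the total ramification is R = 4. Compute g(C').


Riemann-Hurwitz formula: 2g' - 2 = d(2g - 2) + R
Given: d = 6, g = 1, R = 4
2g' - 2 = 6*(2*1 - 2) + 4
2g' - 2 = 6*0 + 4
2g' - 2 = 0 + 4 = 4
2g' = 6
g' = 3

3


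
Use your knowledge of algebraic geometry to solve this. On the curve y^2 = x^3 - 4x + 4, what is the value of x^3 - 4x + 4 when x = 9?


Compute x^3 - 4x + 4 at x = 9:
x^3 = 9^3 = 729
(-4)*x = (-4)*9 = -36
Sum: 729 - 36 + 4 = 697

697


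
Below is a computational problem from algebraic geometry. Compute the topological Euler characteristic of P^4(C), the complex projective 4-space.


The complex projective space P^4 has one cell in each even real dimension 0, 2, ..., 8.
The cohomology groups are H^{2k}(P^4) = Z for k = 0,...,4, and 0 otherwise.
Euler characteristic = sum of Betti numbers = 1 per even-dimensional cohomology group.
chi(P^4) = 4 + 1 = 5

5


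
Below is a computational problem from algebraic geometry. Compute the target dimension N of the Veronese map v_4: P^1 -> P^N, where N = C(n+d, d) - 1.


The Veronese embedding v_d: P^n -> P^N maps each point to all
degree-d monomials in n+1 homogeneous coordinates.
N = C(n+d, d) - 1
N = C(1+4, 4) - 1
N = C(5, 4) - 1
C(5, 4) = 5
N = 5 - 1 = 4

4


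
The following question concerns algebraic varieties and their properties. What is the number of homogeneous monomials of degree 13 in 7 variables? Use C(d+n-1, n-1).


The number of degree-13 monomials in 7 variables is C(d+n-1, n-1).
= C(13+7-1, 7-1) = C(19, 6)
= 27132

27132


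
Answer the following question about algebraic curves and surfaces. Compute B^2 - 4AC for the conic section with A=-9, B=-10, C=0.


The discriminant of a conic Ax^2 + Bxy + Cy^2 + ... = 0 is B^2 - 4AC.
B^2 = (-10)^2 = 100
4AC = 4*(-9)*0 = 0
Discriminant = 100 + 0 = 100

100


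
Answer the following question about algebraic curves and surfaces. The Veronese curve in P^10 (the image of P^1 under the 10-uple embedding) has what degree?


The rational normal curve in P^10 is the image of P^1 under the 10-uple Veronese.
A general hyperplane in P^10 pulls back to a degree-10 form on P^1, which has 10 zeros,
so the curve meets a general hyperplane in 10 points. Degree = 10.

10


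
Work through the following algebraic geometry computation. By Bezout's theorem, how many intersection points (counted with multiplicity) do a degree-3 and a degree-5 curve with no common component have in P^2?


Bezout's theorem states the intersection count equals the product of degrees.
Intersection count = 3 * 5 = 15

15


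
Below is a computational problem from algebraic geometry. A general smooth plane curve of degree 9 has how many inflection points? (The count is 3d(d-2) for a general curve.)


For a general smooth plane curve C of degree d, the inflection points are
the intersection of C with its Hessian curve, which has degree 3(d-2).
By Bezout, the total intersection number is d * 3(d-2) = 9 * 21 = 189.
For a general curve every flex is ordinary, so each contributes
multiplicity 1 to C·Hess(C), and the number of distinct inflection
points is 3d(d-2).
Inflection points = 3*9*(9-2) = 3*9*7 = 189

189


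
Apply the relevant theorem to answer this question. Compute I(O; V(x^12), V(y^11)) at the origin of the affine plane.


The intersection multiplicity of V(x^a) and V(y^b) at the origin is:
I(O; V(x^12), V(y^11)) = dim_k(k[x,y]/(x^12, y^11))
A basis for k[x,y]/(x^12, y^11) is the set of monomials x^i * y^j
where 0 <= i < 12 and 0 <= j < 11.
The number of such monomials is 12 * 11 = 132

132


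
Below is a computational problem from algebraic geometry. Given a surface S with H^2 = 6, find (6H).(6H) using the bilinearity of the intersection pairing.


Using bilinearity of the intersection pairing on a surface S:
(aH).(bH) = ab * (H.H)
We have H^2 = 6.
D.E = (6H).(6H) = 6*6*6
= 36*6
= 216

216


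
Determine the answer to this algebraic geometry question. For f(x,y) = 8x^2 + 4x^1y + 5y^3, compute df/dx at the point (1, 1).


df/dx = 2*8*x^1 + 1*4*x^0*y
At (1,1): 2*8*1^1 + 1*4*1^0*1
= 16 + 4
= 20

20


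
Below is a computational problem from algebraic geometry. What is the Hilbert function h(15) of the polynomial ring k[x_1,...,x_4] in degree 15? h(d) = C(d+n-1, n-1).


The Hilbert function for the polynomial ring in 4 variables is:
h(d) = C(d+n-1, n-1)
h(15) = C(15+4-1, 4-1) = C(18, 3)
= 18! / (3! * 15!)
= 816

816


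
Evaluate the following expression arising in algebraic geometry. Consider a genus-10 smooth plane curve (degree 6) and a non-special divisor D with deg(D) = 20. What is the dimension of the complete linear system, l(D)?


First, compute the genus of a smooth plane curve of degree 6:
g = (d-1)(d-2)/2 = (6-1)(6-2)/2 = 10
For a non-special divisor D (i.e., h^1(D) = 0), Riemann-Roch gives:
l(D) = deg(D) - g + 1
Since deg(D) = 20 >= 2g - 1 = 19, D is non-special.
l(D) = 20 - 10 + 1 = 11

11


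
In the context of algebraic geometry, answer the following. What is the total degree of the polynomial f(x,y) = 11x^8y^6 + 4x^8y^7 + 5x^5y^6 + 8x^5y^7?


Examine each term for its total degree (sum of exponents).
  Term '11x^8y^6' has total degree 8+6 = 14.
  Term '4x^8y^7' has total degree 8+7 = 15.
  Term '5x^5y^6' has total degree 5+6 = 11.
  Term '8x^5y^7' has total degree 5+7 = 12.
The maximum total degree among all terms is 15.

15


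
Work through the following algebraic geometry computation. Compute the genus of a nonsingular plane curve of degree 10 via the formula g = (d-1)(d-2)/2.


Using the genus formula for smooth plane curves:
g = (d-1)(d-2)/2
g = (10-1)(10-2)/2
g = 9*8/2
g = 72/2 = 36

36


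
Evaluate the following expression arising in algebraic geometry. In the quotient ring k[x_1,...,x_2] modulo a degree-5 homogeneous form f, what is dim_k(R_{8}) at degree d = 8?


For R = k[x_1,...,x_n]/(f) with f homogeneous of degree e:
The Hilbert series is (1 - t^e)/(1 - t)^n.
So h(d) = C(d+n-1, n-1) - C(d-e+n-1, n-1) for d >= e.
With n=2, e=5, d=8:
C(8+2-1, 2-1) = C(9, 1) = 9
C(8-5+2-1, 2-1) = C(4, 1) = 4
h(8) = 9 - 4 = 5

5


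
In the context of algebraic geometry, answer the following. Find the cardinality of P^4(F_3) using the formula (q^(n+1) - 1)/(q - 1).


P^4(F_3) has (q^(n+1) - 1)/(q - 1) points.
= 3^4 + 3^3 + 3^2 + 3^1 + 3^0
= 81 + 27 + 9 + 3 + 1
= 121

121


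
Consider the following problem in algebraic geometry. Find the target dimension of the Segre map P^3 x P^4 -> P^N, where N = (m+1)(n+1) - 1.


The Segre embedding maps P^m x P^n into P^N via
all products of coordinates from each factor.
N = (m+1)(n+1) - 1
N = (3+1)(4+1) - 1
N = 4*5 - 1
N = 20 - 1 = 19

19


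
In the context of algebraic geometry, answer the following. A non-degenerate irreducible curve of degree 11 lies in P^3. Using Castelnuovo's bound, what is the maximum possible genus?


Castelnuovo's bound: write d - 1 = m(r-1) + epsilon with 0 <= epsilon < r-1.
d - 1 = 11 - 1 = 10
r - 1 = 3 - 1 = 2
10 = 5*2 + 0, so m = 5, epsilon = 0
pi(d, r) = m(m-1)(r-1)/2 + m*epsilon
= 5*4*2/2 + 5*0
= 40/2 + 0
= 20 + 0 = 20

20


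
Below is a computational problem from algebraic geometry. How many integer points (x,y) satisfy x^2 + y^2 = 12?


Systematically check integer values of x where x^2 <= 12.
For each valid x, check if 12 - x^2 is a perfect square.
Total integer solutions found: 0

0


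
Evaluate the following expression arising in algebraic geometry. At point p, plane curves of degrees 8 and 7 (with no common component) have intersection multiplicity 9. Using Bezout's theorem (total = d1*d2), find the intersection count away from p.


By Bezout's theorem, the total intersection number is d1 * d2.
Total = 8 * 7 = 56
Intersection multiplicity at p = 9
Remaining intersections = 56 - 9 = 47

47


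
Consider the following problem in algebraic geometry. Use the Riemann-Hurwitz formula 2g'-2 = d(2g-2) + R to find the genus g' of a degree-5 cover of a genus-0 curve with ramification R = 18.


Riemann-Hurwitz formula: 2g' - 2 = d(2g - 2) + R
Given: d = 5, g = 0, R = 18
2g' - 2 = 5*(2*0 - 2) + 18
2g' - 2 = 5*(-2) + 18
2g' - 2 = -10 + 18 = 8
2g' = 10
g' = 5

5


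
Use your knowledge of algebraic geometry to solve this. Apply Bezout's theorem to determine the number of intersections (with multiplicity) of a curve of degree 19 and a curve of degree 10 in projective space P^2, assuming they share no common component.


Bezout's theorem states the intersection count equals the product of degrees.
Intersection count = 19 * 10 = 190

190


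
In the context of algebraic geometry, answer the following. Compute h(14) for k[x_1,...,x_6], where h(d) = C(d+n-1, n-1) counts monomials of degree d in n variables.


The Hilbert function for the polynomial ring in 6 variables is:
h(d) = C(d+n-1, n-1)
h(14) = C(14+6-1, 6-1) = C(19, 5)
= 19! / (5! * 14!)
= 11628

11628


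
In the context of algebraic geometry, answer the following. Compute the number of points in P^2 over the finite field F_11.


P^2(F_11) has (q^(n+1) - 1)/(q - 1) points.
= 11^2 + 11^1 + 11^0
= 121 + 11 + 1
= 133

133


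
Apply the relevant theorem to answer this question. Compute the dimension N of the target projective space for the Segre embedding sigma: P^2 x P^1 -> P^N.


The Segre embedding maps P^m x P^n into P^N via
all products of coordinates from each factor.
N = (m+1)(n+1) - 1
N = (2+1)(1+1) - 1
N = 3*2 - 1
N = 6 - 1 = 5

5


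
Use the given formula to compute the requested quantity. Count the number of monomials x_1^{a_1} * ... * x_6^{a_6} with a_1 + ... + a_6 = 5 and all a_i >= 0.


The number of degree-5 monomials in 6 variables is C(d+n-1, n-1).
= C(5+6-1, 6-1) = C(10, 5)
= 252

252


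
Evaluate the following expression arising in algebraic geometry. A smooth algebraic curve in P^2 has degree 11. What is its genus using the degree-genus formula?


Using the genus formula for smooth plane curves:
g = (d-1)(d-2)/2
g = (11-1)(11-2)/2
g = 10*9/2
g = 90/2 = 45

45


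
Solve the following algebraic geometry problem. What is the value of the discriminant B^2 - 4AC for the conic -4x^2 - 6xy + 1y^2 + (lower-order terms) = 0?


The discriminant of a conic Ax^2 + Bxy + Cy^2 + ... = 0 is B^2 - 4AC.
B^2 = (-6)^2 = 36
4AC = 4*(-4)*1 = -16
Discriminant = 36 + 16 = 52

52


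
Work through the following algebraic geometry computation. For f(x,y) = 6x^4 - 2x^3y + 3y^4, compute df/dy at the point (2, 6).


df/dy = (-2)*x^3 + 4*3*y^3
At (2,6): (-2)*2^3 + 4*3*6^3
= -16 + 2592
= 2576

2576


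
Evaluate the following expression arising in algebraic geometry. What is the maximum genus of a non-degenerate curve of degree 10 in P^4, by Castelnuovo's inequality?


Castelnuovo's bound: write d - 1 = m(r-1) + epsilon with 0 <= epsilon < r-1.
d - 1 = 10 - 1 = 9
r - 1 = 4 - 1 = 3
9 = 3*3 + 0, so m = 3, epsilon = 0
pi(d, r) = m(m-1)(r-1)/2 + m*epsilon
= 3*2*3/2 + 3*0
= 18/2 + 0
= 9 + 0 = 9

9


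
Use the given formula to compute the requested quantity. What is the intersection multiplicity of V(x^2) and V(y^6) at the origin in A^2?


The intersection multiplicity of V(x^a) and V(y^b) at the origin is:
I(O; V(x^2), V(y^6)) = dim_k(k[x,y]/(x^2, y^6))
A basis for k[x,y]/(x^2, y^6) is the set of monomials x^i * y^j
where 0 <= i < 2 and 0 <= j < 6.
The number of such monomials is 2 * 6 = 12

12


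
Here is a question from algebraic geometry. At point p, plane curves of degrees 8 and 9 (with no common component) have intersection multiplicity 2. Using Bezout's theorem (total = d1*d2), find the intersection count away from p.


By Bezout's theorem, the total intersection number is d1 * d2.
Total = 8 * 9 = 72
Intersection multiplicity at p = 2
Remaining intersections = 72 - 2 = 70

70


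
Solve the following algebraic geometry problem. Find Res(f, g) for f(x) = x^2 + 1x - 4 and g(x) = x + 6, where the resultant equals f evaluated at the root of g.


For Res(f, x - c), we evaluate f at x = c.
f(-6) = (-6)^2 + 1*(-6) - 4
= 36 - 6 - 4
= 30 - 4 = 26
Res(f, g) = 26

26


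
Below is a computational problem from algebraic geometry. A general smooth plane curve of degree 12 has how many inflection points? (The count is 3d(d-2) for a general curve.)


For a general smooth plane curve C of degree d, the inflection points are
the intersection of C with its Hessian curve, which has degree 3(d-2).
By Bezout, the total intersection number is d * 3(d-2) = 12 * 30 = 360.
For a general curve every flex is ordinary, so each contributes
multiplicity 1 to C·Hess(C), and the number of distinct inflection
points is 3d(d-2).
Inflection points = 3*12*(12-2) = 3*12*10 = 360

360


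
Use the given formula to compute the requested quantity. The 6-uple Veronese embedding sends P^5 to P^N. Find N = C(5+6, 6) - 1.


The Veronese embedding v_d: P^n -> P^N maps each point to all
degree-d monomials in n+1 homogeneous coordinates.
N = C(n+d, d) - 1
N = C(5+6, 6) - 1
N = C(11, 6) - 1
C(11, 6) = 462
N = 462 - 1 = 461

461


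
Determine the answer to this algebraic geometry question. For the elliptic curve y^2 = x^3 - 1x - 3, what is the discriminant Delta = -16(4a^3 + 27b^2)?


Compute each component:
4a^3 = 4*(-1)^3 = 4*(-1) = -4
27b^2 = 27*(-3)^2 = 27*9 = 243
4a^3 + 27b^2 = -4 + 243 = 239
Delta = -16*239 = -3824

-3824


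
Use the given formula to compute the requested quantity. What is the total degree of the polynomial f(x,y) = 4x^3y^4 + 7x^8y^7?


Examine each term for its total degree (sum of exponents).
  Term '4x^3y^4' has total degree 3+4 = 7.
  Term '7x^8y^7' has total degree 8+7 = 15.
The maximum total degree among all terms is 15.

15


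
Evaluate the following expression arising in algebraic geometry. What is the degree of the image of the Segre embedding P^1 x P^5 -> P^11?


The degree of the Segre variety P^1 x P^5 is C(m+n, m).
= C(6, 1)
= 6

6


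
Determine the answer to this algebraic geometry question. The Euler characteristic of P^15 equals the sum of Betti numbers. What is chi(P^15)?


The complex projective space P^15 has one cell in each even real dimension 0, 2, ..., 30.
The cohomology groups are H^{2k}(P^15) = Z for k = 0,...,15, and 0 otherwise.
Euler characteristic = sum of Betti numbers = 1 per even-dimensional cohomology group.
chi(P^15) = 15 + 1 = 16

16


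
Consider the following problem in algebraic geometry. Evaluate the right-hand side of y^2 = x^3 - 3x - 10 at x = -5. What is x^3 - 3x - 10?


Compute x^3 - 3x - 10 at x = -5:
x^3 = (-5)^3 = -125
(-3)*x = (-3)*(-5) = 15
Sum: -125 + 15 - 10 = -120

-120


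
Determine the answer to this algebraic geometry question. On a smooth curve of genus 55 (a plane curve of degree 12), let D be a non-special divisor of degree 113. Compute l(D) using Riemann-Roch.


First, compute the genus of a smooth plane curve of degree 12:
g = (d-1)(d-2)/2 = (12-1)(12-2)/2 = 55
For a non-special divisor D (i.e., h^1(D) = 0), Riemann-Roch gives:
l(D) = deg(D) - g + 1
Since deg(D) = 113 >= 2g - 1 = 109, D is non-special.
l(D) = 113 - 55 + 1 = 59

59


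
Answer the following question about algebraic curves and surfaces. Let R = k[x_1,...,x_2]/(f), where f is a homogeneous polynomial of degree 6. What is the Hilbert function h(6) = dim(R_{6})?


For R = k[x_1,...,x_n]/(f) with f homogeneous of degree e:
The Hilbert series is (1 - t^e)/(1 - t)^n.
So h(d) = C(d+n-1, n-1) - C(d-e+n-1, n-1) for d >= e.
With n=2, e=6, d=6:
C(6+2-1, 2-1) = C(7, 1) = 7
C(6-6+2-1, 2-1) = C(1, 1) = 1
h(6) = 7 - 1 = 6

6


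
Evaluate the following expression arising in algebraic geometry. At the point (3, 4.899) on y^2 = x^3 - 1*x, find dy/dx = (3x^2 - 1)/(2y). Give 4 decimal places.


Using implicit differentiation of y^2 = x^3 - 1*x:
2y * dy/dx = 3x^2 - 1
dy/dx = (3x^2 - 1)/(2y)
Numerator: 3*3^2 - 1 = 26
Denominator: 2*4.899 = 9.798
dy/dx = 26/9.798 = 2.6536

2.6536


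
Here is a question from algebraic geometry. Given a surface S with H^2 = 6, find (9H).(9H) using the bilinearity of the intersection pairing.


Using bilinearity of the intersection pairing on a surface S:
(aH).(bH) = ab * (H.H)
We have H^2 = 6.
D.E = (9H).(9H) = 9*9*6
= 81*6
= 486

486


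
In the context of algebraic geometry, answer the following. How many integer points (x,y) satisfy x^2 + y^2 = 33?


Systematically check integer values of x where x^2 <= 33.
For each valid x, check if 33 - x^2 is a perfect square.
Total integer solutions found: 0

0


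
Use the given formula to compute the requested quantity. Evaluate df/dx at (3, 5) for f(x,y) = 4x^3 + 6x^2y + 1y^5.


df/dx = 3*4*x^2 + 2*6*x^1*y
At (3,5): 3*4*3^2 + 2*6*3^1*5
= 108 + 180
= 288

288


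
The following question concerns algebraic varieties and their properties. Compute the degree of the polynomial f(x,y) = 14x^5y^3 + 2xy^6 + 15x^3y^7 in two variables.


Examine each term for its total degree (sum of exponents).
  Term '14x^5y^3' has total degree 5+3 = 8.
  Term '2xy^6' has total degree 1+6 = 7.
  Term '15x^3y^7' has total degree 3+7 = 10.
The maximum total degree among all terms is 10.

10


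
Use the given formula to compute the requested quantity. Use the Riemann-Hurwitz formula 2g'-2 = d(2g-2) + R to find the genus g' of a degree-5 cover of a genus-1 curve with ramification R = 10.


Riemann-Hurwitz formula: 2g' - 2 = d(2g - 2) + R
Given: d = 5, g = 1, R = 10
2g' - 2 = 5*(2*1 - 2) + 10
2g' - 2 = 5*0 + 10
2g' - 2 = 0 + 10 = 10
2g' = 12
g' = 6

6


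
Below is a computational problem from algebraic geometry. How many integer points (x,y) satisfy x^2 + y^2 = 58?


Systematically check integer values of x where x^2 <= 58.
For each valid x, check if 58 - x^2 is a perfect square.
x=3: 58 - 9 = 49, sqrt = 7 (valid)
x=7: 58 - 49 = 9, sqrt = 3 (valid)
Total integer solutions found: 8

8


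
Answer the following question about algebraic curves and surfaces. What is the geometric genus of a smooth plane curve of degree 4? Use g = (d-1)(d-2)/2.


Using the genus formula for smooth plane curves:
g = (d-1)(d-2)/2
g = (4-1)(4-2)/2
g = 3*2/2
g = 6/2 = 3

3


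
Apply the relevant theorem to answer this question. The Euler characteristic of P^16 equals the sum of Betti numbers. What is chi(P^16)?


The complex projective space P^16 has one cell in each even real dimension 0, 2, ..., 32.
The cohomology groups are H^{2k}(P^16) = Z for k = 0,...,16, and 0 otherwise.
Euler characteristic = sum of Betti numbers = 1 per even-dimensional cohomology group.
chi(P^16) = 16 + 1 = 17

17


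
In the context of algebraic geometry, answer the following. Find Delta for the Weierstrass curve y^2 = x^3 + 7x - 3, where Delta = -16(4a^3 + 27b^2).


Compute each component:
4a^3 = 4*7^3 = 4*343 = 1372
27b^2 = 27*(-3)^2 = 27*9 = 243
4a^3 + 27b^2 = 1372 + 243 = 1615
Delta = -16*1615 = -25840

-25840


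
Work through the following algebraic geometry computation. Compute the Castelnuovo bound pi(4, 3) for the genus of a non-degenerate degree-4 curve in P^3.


Castelnuovo's bound: write d - 1 = m(r-1) + epsilon with 0 <= epsilon < r-1.
d - 1 = 4 - 1 = 3
r - 1 = 3 - 1 = 2
3 = 1*2 + 1, so m = 1, epsilon = 1
pi(d, r) = m(m-1)(r-1)/2 + m*epsilon
= 1*0*2/2 + 1*1
= 0/2 + 1
= 0 + 1 = 1

1


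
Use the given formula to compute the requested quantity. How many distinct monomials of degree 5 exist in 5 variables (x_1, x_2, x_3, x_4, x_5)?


The number of degree-5 monomials in 5 variables is C(d+n-1, n-1).
= C(5+5-1, 5-1) = C(9, 4)
= 126

126


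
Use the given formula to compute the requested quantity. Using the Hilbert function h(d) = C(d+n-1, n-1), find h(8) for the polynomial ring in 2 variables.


The Hilbert function for the polynomial ring in 2 variables is:
h(d) = C(d+n-1, n-1)
h(8) = C(8+2-1, 2-1) = C(9, 1)
= 9! / (1! * 8!)
= 9

9


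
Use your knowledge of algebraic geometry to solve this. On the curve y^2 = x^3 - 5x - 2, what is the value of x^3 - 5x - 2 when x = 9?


Compute x^3 - 5x - 2 at x = 9:
x^3 = 9^3 = 729
(-5)*x = (-5)*9 = -45
Sum: 729 - 45 - 2 = 682

682


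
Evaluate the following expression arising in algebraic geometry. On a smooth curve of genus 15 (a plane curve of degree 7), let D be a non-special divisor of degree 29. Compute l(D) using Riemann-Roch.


First, compute the genus of a smooth plane curve of degree 7:
g = (d-1)(d-2)/2 = (7-1)(7-2)/2 = 15
For a non-special divisor D (i.e., h^1(D) = 0), Riemann-Roch gives:
l(D) = deg(D) - g + 1
Since deg(D) = 29 >= 2g - 1 = 29, D is non-special.
l(D) = 29 - 15 + 1 = 15

15


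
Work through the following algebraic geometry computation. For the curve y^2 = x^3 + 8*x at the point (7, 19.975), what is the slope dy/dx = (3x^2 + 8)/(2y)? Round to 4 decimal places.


Using implicit differentiation of y^2 = x^3 + 8*x:
2y * dy/dx = 3x^2 + 8
dy/dx = (3x^2 + 8)/(2y)
Numerator: 3*7^2 + 8 = 155
Denominator: 2*19.975 = 39.95
dy/dx = 155/39.95 = 3.8798

3.8798


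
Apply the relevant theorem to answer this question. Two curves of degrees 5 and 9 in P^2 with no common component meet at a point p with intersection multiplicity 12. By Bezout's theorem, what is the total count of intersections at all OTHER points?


By Bezout's theorem, the total intersection number is d1 * d2.
Total = 5 * 9 = 45
Intersection multiplicity at p = 12
Remaining intersections = 45 - 12 = 33

33


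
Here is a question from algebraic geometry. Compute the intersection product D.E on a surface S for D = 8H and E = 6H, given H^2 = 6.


Using bilinearity of the intersection pairing on a surface S:
(aH).(bH) = ab * (H.H)
We have H^2 = 6.
D.E = (8H).(6H) = 8*6*6
= 48*6
= 288

288


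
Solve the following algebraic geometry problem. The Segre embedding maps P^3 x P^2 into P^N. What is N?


The Segre embedding maps P^m x P^n into P^N via
all products of coordinates from each factor.
N = (m+1)(n+1) - 1
N = (3+1)(2+1) - 1
N = 4*3 - 1
N = 12 - 1 = 11

11


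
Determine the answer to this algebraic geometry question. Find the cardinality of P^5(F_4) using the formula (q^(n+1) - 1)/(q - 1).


P^5(F_4) has (q^(n+1) - 1)/(q - 1) points.
= 4^5 + 4^4 + 4^3 + 4^2 + 4^1 + 4^0
= 1024 + 256 + 64 + 16 + 4 + 1
= 1365

1365


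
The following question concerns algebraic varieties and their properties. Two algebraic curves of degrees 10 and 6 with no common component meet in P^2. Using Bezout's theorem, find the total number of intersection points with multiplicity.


Bezout's theorem states the intersection count equals the product of degrees.
Intersection count = 10 * 6 = 60

60


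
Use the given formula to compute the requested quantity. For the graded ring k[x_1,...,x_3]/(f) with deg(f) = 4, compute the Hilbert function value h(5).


For R = k[x_1,...,x_n]/(f) with f homogeneous of degree e:
The Hilbert series is (1 - t^e)/(1 - t)^n.
So h(d) = C(d+n-1, n-1) - C(d-e+n-1, n-1) for d >= e.
With n=3, e=4, d=5:
C(5+3-1, 3-1) = C(7, 2) = 21
C(5-4+3-1, 3-1) = C(3, 2) = 3
h(5) = 21 - 3 = 18

18


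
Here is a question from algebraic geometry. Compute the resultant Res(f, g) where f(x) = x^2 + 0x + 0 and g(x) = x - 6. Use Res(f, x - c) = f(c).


For Res(f, x - c), we evaluate f at x = c.
f(6) = 6^2 + 0*6 + 0
= 36 + 0 + 0
= 36 + 0 = 36
Res(f, g) = 36

36


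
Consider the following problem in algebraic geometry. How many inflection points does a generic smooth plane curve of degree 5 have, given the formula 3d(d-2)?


For a general smooth plane curve C of degree d, the inflection points are
the intersection of C with its Hessian curve, which has degree 3(d-2).
By Bezout, the total intersection number is d * 3(d-2) = 5 * 9 = 45.
For a general curve every flex is ordinary, so each contributes
multiplicity 1 to C·Hess(C), and the number of distinct inflection
points is 3d(d-2).
Inflection points = 3*5*(5-2) = 3*5*3 = 45

45


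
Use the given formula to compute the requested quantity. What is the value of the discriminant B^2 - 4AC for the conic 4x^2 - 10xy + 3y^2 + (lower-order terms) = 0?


The discriminant of a conic Ax^2 + Bxy + Cy^2 + ... = 0 is B^2 - 4AC.
B^2 = (-10)^2 = 100
4AC = 4*4*3 = 48
Discriminant = 100 - 48 = 52

52


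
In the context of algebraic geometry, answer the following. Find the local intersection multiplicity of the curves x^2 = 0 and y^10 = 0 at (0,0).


The intersection multiplicity of V(x^a) and V(y^b) at the origin is:
I(O; V(x^2), V(y^10)) = dim_k(k[x,y]/(x^2, y^10))
A basis for k[x,y]/(x^2, y^10) is the set of monomials x^i * y^j
where 0 <= i < 2 and 0 <= j < 10.
The number of such monomials is 2 * 10 = 20

20


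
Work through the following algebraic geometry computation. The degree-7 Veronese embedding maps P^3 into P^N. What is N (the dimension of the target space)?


The Veronese embedding v_d: P^n -> P^N maps each point to all
degree-d monomials in n+1 homogeneous coordinates.
N = C(n+d, d) - 1
N = C(3+7, 7) - 1
N = C(10, 7) - 1
C(10, 7) = 120
N = 120 - 1 = 119

119


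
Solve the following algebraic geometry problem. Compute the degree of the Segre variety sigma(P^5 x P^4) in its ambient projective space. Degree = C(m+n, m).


The degree of the Segre variety P^5 x P^4 is C(m+n, m).
= C(9, 5)
= 126

126


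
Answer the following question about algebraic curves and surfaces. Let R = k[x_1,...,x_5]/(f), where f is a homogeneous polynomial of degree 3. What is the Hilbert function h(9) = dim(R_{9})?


For R = k[x_1,...,x_n]/(f) with f homogeneous of degree e:
The Hilbert series is (1 - t^e)/(1 - t)^n.
So h(d) = C(d+n-1, n-1) - C(d-e+n-1, n-1) for d >= e.
With n=5, e=3, d=9:
C(9+5-1, 5-1) = C(13, 4) = 715
C(9-3+5-1, 5-1) = C(10, 4) = 210
h(9) = 715 - 210 = 505

505


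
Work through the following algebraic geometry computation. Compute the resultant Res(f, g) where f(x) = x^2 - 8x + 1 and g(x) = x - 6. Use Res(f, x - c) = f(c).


For Res(f, x - c), we evaluate f at x = c.
f(6) = 6^2 - 8*6 + 1
= 36 - 48 + 1
= -12 + 1 = -11
Res(f, g) = -11

-11


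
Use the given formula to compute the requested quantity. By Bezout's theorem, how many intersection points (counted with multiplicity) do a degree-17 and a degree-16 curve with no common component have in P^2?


Bezout's theorem states the intersection count equals the product of degrees.
Intersection count = 17 * 16 = 272

272


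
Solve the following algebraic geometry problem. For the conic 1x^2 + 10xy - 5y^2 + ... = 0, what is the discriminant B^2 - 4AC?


The discriminant of a conic Ax^2 + Bxy + Cy^2 + ... = 0 is B^2 - 4AC.
B^2 = 10^2 = 100
4AC = 4*1*(-5) = -20
Discriminant = 100 + 20 = 120

120


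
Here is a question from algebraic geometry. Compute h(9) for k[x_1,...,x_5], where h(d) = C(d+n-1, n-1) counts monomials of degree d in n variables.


The Hilbert function for the polynomial ring in 5 variables is:
h(d) = C(d+n-1, n-1)
h(9) = C(9+5-1, 5-1) = C(13, 4)
= 13! / (4! * 9!)
= 715

715


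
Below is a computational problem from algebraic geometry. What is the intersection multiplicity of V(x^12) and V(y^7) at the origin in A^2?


The intersection multiplicity of V(x^a) and V(y^b) at the origin is:
I(O; V(x^12), V(y^7)) = dim_k(k[x,y]/(x^12, y^7))
A basis for k[x,y]/(x^12, y^7) is the set of monomials x^i * y^j
where 0 <= i < 12 and 0 <= j < 7.
The number of such monomials is 12 * 7 = 84

84


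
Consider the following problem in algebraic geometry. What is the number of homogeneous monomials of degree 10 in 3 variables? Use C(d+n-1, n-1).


The number of degree-10 monomials in 3 variables is C(d+n-1, n-1).
= C(10+3-1, 3-1) = C(12, 2)
= 66

66


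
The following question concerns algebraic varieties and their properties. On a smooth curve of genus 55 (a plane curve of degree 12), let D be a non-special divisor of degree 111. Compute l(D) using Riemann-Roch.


First, compute the genus of a smooth plane curve of degree 12:
g = (d-1)(d-2)/2 = (12-1)(12-2)/2 = 55
For a non-special divisor D (i.e., h^1(D) = 0), Riemann-Roch gives:
l(D) = deg(D) - g + 1
Since deg(D) = 111 >= 2g - 1 = 109, D is non-special.
l(D) = 111 - 55 + 1 = 57

57


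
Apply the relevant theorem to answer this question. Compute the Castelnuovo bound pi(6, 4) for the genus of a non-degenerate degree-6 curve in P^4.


Castelnuovo's bound: write d - 1 = m(r-1) + epsilon with 0 <= epsilon < r-1.
d - 1 = 6 - 1 = 5
r - 1 = 4 - 1 = 3
5 = 1*3 + 2, so m = 1, epsilon = 2
pi(d, r) = m(m-1)(r-1)/2 + m*epsilon
= 1*0*3/2 + 1*2
= 0/2 + 2
= 0 + 2 = 2

2


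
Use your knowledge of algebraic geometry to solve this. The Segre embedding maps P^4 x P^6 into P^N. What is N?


The Segre embedding maps P^m x P^n into P^N via
all products of coordinates from each factor.
N = (m+1)(n+1) - 1
N = (4+1)(6+1) - 1
N = 5*7 - 1
N = 35 - 1 = 34

34


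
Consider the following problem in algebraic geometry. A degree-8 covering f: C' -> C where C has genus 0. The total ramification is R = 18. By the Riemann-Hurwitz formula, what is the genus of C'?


Riemann-Hurwitz formula: 2g' - 2 = d(2g - 2) + R
Given: d = 8, g = 0, R = 18
2g' - 2 = 8*(2*0 - 2) + 18
2g' - 2 = 8*(-2) + 18
2g' - 2 = -16 + 18 = 2
2g' = 4
g' = 2

2


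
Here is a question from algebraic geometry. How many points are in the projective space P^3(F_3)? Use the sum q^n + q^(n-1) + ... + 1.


P^3(F_3) has (q^(n+1) - 1)/(q - 1) points.
= 3^3 + 3^2 + 3^1 + 3^0
= 27 + 9 + 3 + 1
= 40

40


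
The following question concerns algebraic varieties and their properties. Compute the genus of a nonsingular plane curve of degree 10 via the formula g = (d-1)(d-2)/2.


Using the genus formula for smooth plane curves:
g = (d-1)(d-2)/2
g = (10-1)(10-2)/2
g = 9*8/2
g = 72/2 = 36

36


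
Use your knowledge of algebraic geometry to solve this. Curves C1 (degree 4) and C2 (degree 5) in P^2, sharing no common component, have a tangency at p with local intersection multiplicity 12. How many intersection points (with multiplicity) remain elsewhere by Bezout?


By Bezout's theorem, the total intersection number is d1 * d2.
Total = 4 * 5 = 20
Intersection multiplicity at p = 12
Remaining intersections = 20 - 12 = 8

8


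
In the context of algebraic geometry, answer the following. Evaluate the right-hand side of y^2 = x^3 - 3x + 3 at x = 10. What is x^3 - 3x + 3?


Compute x^3 - 3x + 3 at x = 10:
x^3 = 10^3 = 1000
(-3)*x = (-3)*10 = -30
Sum: 1000 - 30 + 3 = 973

973


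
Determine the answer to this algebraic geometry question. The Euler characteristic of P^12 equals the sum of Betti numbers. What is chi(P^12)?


The complex projective space P^12 has one cell in each even real dimension 0, 2, ..., 24.
The cohomology groups are H^{2k}(P^12) = Z for k = 0,...,12, and 0 otherwise.
Euler characteristic = sum of Betti numbers = 1 per even-dimensional cohomology group.
chi(P^12) = 12 + 1 = 13

13


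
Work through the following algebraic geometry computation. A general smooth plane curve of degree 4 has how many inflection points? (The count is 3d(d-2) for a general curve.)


For a general smooth plane curve C of degree d, the inflection points are
the intersection of C with its Hessian curve, which has degree 3(d-2).
By Bezout, the total intersection number is d * 3(d-2) = 4 * 6 = 24.
For a general curve every flex is ordinary, so each contributes
multiplicity 1 to C·Hess(C), and the number of distinct inflection
points is 3d(d-2).
Inflection points = 3*4*(4-2) = 3*4*2 = 24

24


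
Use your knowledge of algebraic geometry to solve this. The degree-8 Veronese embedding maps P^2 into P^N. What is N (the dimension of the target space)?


The Veronese embedding v_d: P^n -> P^N maps each point to all
degree-d monomials in n+1 homogeneous coordinates.
N = C(n+d, d) - 1
N = C(2+8, 8) - 1
N = C(10, 8) - 1
C(10, 8) = 45
N = 45 - 1 = 44

44


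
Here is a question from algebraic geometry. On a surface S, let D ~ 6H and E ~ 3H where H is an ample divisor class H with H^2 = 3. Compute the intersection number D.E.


Using bilinearity of the intersection pairing on a surface S:
(aH).(bH) = ab * (H.H)
We have H^2 = 3.
D.E = (6H).(3H) = 6*3*3
= 18*3
= 54

54


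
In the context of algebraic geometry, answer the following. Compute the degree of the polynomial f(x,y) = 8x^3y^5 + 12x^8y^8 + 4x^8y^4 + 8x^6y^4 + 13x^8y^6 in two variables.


Examine each term for its total degree (sum of exponents).
  Term '8x^3y^5' has total degree 3+5 = 8.
  Term '12x^8y^8' has total degree 8+8 = 16.
  Term '4x^8y^4' has total degree 8+4 = 12.
  Term '8x^6y^4' has total degree 6+4 = 10.
  Term '13x^8y^6' has total degree 8+6 = 14.
The maximum total degree among all terms is 16.

16


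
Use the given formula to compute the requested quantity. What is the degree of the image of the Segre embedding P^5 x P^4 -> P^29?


The degree of the Segre variety P^5 x P^4 is C(m+n, m).
= C(9, 5)
= 126

126


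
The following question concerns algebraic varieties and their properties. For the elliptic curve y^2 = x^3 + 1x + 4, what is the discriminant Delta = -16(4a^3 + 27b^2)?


Compute each component:
4a^3 = 4*1^3 = 4*1 = 4
27b^2 = 27*4^2 = 27*16 = 432
4a^3 + 27b^2 = 4 + 432 = 436
Delta = -16*436 = -6976

-6976


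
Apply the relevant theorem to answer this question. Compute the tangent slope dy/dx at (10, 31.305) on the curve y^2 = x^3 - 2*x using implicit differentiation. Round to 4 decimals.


Using implicit differentiation of y^2 = x^3 - 2*x:
2y * dy/dx = 3x^2 - 2
dy/dx = (3x^2 - 2)/(2y)
Numerator: 3*10^2 - 2 = 298
Denominator: 2*31.305 = 62.61
dy/dx = 298/62.61 = 4.7596

4.7596


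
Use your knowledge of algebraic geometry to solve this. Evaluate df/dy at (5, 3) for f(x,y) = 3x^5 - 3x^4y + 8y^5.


df/dy = (-3)*x^4 + 5*8*y^4
At (5,3): (-3)*5^4 + 5*8*3^4
= -1875 + 3240
= 1365

1365


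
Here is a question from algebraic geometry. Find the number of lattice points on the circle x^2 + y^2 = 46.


Systematically check integer values of x where x^2 <= 46.
For each valid x, check if 46 - x^2 is a perfect square.
Total integer solutions found: 0

0


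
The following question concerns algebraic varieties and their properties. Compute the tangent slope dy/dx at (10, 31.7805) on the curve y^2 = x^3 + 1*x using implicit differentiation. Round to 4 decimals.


Using implicit differentiation of y^2 = x^3 + 1*x:
2y * dy/dx = 3x^2 + 1
dy/dx = (3x^2 + 1)/(2y)
Numerator: 3*10^2 + 1 = 301
Denominator: 2*31.7805 = 63.561
dy/dx = 301/63.561 = 4.7356

4.7356


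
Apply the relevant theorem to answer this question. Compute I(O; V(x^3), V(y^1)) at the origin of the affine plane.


The intersection multiplicity of V(x^a) and V(y^b) at the origin is:
I(O; V(x^3), V(y^1)) = dim_k(k[x,y]/(x^3, y^1))
A basis for k[x,y]/(x^3, y^1) is the set of monomials x^i * y^j
where 0 <= i < 3 and 0 <= j < 1.
The number of such monomials is 3 * 1 = 3

3


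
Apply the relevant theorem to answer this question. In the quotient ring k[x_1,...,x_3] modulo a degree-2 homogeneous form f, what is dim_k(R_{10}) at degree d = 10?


For R = k[x_1,...,x_n]/(f) with f homogeneous of degree e:
The Hilbert series is (1 - t^e)/(1 - t)^n.
So h(d) = C(d+n-1, n-1) - C(d-e+n-1, n-1) for d >= e.
With n=3, e=2, d=10:
C(10+3-1, 3-1) = C(12, 2) = 66
C(10-2+3-1, 3-1) = C(10, 2) = 45
h(10) = 66 - 45 = 21

21


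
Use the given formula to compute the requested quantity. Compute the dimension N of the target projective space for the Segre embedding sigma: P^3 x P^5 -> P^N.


The Segre embedding maps P^m x P^n into P^N via
all products of coordinates from each factor.
N = (m+1)(n+1) - 1
N = (3+1)(5+1) - 1
N = 4*6 - 1
N = 24 - 1 = 23

23


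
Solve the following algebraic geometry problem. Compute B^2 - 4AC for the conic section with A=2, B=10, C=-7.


The discriminant of a conic Ax^2 + Bxy + Cy^2 + ... = 0 is B^2 - 4AC.
B^2 = 10^2 = 100
4AC = 4*2*(-7) = -56
Discriminant = 100 + 56 = 156

156


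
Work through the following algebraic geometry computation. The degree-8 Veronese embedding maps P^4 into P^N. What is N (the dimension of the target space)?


The Veronese embedding v_d: P^n -> P^N maps each point to all
degree-d monomials in n+1 homogeneous coordinates.
N = C(n+d, d) - 1
N = C(4+8, 8) - 1
N = C(12, 8) - 1
C(12, 8) = 495
N = 495 - 1 = 494

494


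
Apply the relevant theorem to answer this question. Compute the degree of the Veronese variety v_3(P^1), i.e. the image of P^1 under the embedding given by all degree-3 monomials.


The Veronese variety v_3(P^1) has degree d^r.
d^r = 3^1 = 3

3


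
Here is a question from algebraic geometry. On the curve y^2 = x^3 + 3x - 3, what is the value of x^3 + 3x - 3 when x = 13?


Compute x^3 + 3x - 3 at x = 13:
x^3 = 13^3 = 2197
3*x = 3*13 = 39
Sum: 2197 + 39 - 3 = 2233

2233


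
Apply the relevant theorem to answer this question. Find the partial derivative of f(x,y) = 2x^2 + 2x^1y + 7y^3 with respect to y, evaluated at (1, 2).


df/dy = 2*x^1 + 3*7*y^2
At (1,2): 2*1^1 + 3*7*2^2
= 2 + 84
= 86

86


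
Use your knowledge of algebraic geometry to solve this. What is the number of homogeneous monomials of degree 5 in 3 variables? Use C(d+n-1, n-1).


The number of degree-5 monomials in 3 variables is C(d+n-1, n-1).
= C(5+3-1, 3-1) = C(7, 2)
= 21

21


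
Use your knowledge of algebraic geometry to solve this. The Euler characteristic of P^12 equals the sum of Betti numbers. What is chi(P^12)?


The complex projective space P^12 has one cell in each even real dimension 0, 2, ..., 24.
The cohomology groups are H^{2k}(P^12) = Z for k = 0,...,12, and 0 otherwise.
Euler characteristic = sum of Betti numbers = 1 per even-dimensional cohomology group.
chi(P^12) = 12 + 1 = 13

13


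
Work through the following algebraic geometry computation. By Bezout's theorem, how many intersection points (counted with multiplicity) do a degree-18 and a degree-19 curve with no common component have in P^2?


Bezout's theorem states the intersection count equals the product of degrees.
Intersection count = 18 * 19 = 342

342


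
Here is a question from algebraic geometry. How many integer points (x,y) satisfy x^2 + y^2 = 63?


Systematically check integer values of x where x^2 <= 63.
For each valid x, check if 63 - x^2 is a perfect square.
Total integer solutions found: 0

0
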